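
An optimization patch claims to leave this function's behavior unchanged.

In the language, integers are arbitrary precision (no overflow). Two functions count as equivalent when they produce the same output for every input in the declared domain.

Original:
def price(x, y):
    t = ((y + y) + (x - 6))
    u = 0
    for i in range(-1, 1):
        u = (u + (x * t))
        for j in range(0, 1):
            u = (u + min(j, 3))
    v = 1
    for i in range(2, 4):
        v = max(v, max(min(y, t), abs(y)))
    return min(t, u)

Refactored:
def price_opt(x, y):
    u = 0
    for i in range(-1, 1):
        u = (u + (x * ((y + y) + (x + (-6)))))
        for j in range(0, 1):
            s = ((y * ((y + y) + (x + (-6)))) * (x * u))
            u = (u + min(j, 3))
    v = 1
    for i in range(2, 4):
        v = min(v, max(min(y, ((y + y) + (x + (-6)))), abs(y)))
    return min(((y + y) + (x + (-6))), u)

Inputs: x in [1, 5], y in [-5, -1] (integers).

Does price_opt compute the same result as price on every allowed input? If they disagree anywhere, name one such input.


Equivalent. One difference looks behavioral, but it never changes the outcome for any declared input.
Sweeping the whole domain (25 inputs) finds no disagreement.
Tracing x=3, y=-5: price: t := -13 | u := 0 | iter i=-1: | u := -39 | iter j=0: | u := -39 | iter i=0: | u := -78 | iter j=0: | u := -78 | v := 1 | iter i=2: | v := 5 | iter i=3: | v := 5 | result -78 | price_opt: u := 0 | iter i=-1: | u := -39 | iter j=0: | s := -7605 | u := -39 | iter i=0: | u := -78 | iter j=0: | s := -15210 | u := -78 | v := 1 | iter i=2: | v := 1 | iter i=3: | v := 1 | result -78 — matching result -78.
verdict: equivalent


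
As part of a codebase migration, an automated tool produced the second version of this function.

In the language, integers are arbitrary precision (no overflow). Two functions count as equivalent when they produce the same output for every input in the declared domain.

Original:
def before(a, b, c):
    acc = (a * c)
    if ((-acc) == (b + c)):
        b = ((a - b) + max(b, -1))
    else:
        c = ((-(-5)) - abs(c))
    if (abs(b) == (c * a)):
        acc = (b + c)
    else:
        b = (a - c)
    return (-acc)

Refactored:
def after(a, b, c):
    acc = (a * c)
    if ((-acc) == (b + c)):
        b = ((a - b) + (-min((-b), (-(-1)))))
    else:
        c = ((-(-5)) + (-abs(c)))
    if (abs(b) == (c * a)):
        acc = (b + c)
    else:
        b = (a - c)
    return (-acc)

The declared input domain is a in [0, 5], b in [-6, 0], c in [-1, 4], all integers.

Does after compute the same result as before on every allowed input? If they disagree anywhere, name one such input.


The two versions differ — the changes include min/max/abs usage differs; also arithmetic usage differs.
Spot check at a=0, b=-6, c=4 — before: acc := 0 | ((-acc) == (b + c)): false | c := 1 | (abs(b) == (c * a)): false | b := -1 | result 0. after: acc := 0 | ((-acc) == (b + c)): false | c := 1 | (abs(b) == (c * a)): false | b := -1 | result 0. Both give 0.
Every one of the 252 inputs gives matching results.
verdict: equivalent


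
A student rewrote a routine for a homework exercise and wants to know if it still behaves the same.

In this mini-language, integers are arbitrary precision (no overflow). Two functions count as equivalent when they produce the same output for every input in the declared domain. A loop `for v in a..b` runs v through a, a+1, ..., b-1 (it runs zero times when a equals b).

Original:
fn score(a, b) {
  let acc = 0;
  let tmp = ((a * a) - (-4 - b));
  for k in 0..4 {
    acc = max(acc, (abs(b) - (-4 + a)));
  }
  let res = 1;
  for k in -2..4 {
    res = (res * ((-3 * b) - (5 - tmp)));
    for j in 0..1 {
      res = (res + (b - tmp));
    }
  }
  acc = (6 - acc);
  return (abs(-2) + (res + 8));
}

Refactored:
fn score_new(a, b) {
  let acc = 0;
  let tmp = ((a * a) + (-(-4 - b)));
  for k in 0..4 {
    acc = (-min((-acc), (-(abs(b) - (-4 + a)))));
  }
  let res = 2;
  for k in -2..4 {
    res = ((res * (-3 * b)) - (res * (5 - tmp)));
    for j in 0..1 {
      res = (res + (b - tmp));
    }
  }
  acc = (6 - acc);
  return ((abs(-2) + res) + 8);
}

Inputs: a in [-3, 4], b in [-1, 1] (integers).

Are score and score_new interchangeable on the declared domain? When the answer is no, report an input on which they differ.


Take a=-3, b=-1.
score: acc=0, then tmp=12, then (k=0), then acc=8, then (k=1), then acc=8, then (k=2), then acc=8, then (k=3), then acc=8, then res=1, then (k=-2), then res=10, then (j=0), then res=-3, then (k=-1), then res=-30, then (j=0), then res=-43, then (k=0), then res=-430, then (j=0), then res=-443, then (k=1), then res=-4430, then (j=0), then res=-4443, then (k=2), then res=-44430, then (j=0), then res=-44443, then (k=3), then res=-444430, then (j=0), then res=-444443, then acc=-2, then returns -444433
score_new: acc=0, then tmp=12, then (k=0), then acc=8, then (k=1), then acc=8, then (k=2), then acc=8, then (k=3), then acc=8, then res=2, then (k=-2), then res=20, then (j=0), then res=7, then (k=-1), then res=70, then (j=0), then res=57, then (k=0), then res=570, then (j=0), then res=557, then (k=1), then res=5570, then (j=0), then res=5557, then (k=2), then res=55570, then (j=0), then res=55557, then (k=3), then res=555570, then (j=0), then res=555557, then acc=-2, then returns 555567
-444433 against 555567: the behavior changed.
verdict: not equivalent; witness: a=-3, b=-1


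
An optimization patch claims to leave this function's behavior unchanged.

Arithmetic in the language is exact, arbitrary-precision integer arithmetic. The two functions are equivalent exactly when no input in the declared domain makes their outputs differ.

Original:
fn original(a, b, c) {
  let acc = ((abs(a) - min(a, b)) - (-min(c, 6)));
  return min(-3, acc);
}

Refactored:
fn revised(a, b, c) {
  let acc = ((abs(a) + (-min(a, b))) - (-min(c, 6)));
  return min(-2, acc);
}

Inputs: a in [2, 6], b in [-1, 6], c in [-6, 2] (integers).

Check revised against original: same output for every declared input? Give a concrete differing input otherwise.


Not equivalent: a=2, b=-1, c=-5 separates them (-3 vs -2).
original: acc = -2; return -3
revised: acc = -2; return -2
verdict: not equivalent; witness: a=2, b=-1, c=-5


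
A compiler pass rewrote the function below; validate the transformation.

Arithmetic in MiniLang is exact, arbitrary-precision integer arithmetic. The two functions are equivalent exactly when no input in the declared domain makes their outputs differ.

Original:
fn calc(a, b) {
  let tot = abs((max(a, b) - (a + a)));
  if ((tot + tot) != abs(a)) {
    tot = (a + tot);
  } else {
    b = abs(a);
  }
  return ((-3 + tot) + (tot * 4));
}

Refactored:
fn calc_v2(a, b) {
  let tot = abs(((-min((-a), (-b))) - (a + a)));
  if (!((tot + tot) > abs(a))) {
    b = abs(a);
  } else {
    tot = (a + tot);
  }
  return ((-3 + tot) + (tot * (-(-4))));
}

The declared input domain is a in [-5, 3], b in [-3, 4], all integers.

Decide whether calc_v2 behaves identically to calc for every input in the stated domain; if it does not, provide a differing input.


There is a counterexample at a=1, b=2: 2 on one side, -3 on the other.
calc: tot=0, then ((tot + tot) != abs(a)) is true, then tot=1, then returns 2
calc_v2: tot=0, then (!((tot + tot) > abs(a))) is true, then b=1, then returns -3
verdict: not equivalent; witness: a=1, b=2


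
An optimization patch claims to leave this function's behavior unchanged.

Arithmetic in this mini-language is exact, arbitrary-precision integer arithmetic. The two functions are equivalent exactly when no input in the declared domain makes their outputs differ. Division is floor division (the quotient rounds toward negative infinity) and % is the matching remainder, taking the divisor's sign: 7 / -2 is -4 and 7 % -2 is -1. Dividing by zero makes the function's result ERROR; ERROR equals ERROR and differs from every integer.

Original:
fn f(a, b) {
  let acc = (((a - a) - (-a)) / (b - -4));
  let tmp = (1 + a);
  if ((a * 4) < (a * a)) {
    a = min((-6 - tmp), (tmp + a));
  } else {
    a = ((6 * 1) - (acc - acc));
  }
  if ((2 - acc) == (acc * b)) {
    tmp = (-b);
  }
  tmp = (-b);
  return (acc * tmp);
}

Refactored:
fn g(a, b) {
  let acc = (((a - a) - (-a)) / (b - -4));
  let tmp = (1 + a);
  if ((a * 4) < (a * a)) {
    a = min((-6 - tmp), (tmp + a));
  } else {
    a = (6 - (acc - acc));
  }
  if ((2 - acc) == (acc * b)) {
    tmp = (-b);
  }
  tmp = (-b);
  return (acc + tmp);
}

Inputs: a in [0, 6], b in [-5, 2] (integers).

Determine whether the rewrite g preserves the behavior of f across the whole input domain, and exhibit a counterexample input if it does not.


The rewrite breaks on a=0, b=-5, where the results are 0 and 5.
f: acc becomes 0; next tmp becomes 1; next ((a * 4) < (a * a)) evaluates to false; next a becomes 6; next ((2 - acc) == (acc * b)) evaluates to false; next tmp becomes 5; next final value 0
g: acc becomes 0; next tmp becomes 1; next ((a * 4) < (a * a)) evaluates to false; next a becomes 6; next ((2 - acc) == (acc * b)) evaluates to false; next tmp becomes 5; next final value 5
verdict: not equivalent; witness: a=0, b=-5


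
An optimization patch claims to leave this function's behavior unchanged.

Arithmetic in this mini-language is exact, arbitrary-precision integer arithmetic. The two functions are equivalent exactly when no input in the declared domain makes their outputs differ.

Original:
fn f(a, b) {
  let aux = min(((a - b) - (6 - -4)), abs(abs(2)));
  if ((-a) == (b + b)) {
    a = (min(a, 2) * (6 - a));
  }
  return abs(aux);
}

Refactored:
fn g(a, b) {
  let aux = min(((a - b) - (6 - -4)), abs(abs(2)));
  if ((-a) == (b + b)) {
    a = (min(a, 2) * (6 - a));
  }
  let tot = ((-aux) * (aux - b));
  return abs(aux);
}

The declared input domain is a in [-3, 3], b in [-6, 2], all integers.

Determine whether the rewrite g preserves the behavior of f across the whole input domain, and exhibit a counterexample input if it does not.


Reading the diff, among the changes: local variable names differ, arithmetic usage differs, statement counts differ.
Tracing a=-1, b=-4: f: aux := -7 | ((-a) == (b + b)): false | result 7 | g: aux := -7 | ((-a) == (b + b)): false | tot := -21 | result 7 — matching result 7.
An exhaustive pass over the 63 declared inputs shows identical outputs.
verdict: equivalent


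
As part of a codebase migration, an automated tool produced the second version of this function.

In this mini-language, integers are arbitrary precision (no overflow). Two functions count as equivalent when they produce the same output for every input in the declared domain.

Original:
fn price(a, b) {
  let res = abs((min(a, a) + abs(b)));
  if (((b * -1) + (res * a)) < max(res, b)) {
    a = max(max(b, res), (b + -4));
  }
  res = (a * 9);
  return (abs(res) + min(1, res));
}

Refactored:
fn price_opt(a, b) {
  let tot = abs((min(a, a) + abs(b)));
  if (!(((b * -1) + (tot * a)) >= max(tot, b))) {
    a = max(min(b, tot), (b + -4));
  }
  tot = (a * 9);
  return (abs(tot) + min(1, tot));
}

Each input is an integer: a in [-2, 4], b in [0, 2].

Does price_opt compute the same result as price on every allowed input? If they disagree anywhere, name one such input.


These are not equivalent — on a=-2, b=0 the outputs split (19 vs 0).
price: res becomes 2; next (((b * -1) + (res * a)) < max(res, b)) evaluates to true; next a becomes 2; next res becomes 18; next final value 19
price_opt: tot becomes 2; next (!(((b * -1) + (tot * a)) >= max(tot, b))) evaluates to true; next a becomes 0; next tot becomes 0; next final value 0
verdict: not equivalent; witness: a=-2, b=0


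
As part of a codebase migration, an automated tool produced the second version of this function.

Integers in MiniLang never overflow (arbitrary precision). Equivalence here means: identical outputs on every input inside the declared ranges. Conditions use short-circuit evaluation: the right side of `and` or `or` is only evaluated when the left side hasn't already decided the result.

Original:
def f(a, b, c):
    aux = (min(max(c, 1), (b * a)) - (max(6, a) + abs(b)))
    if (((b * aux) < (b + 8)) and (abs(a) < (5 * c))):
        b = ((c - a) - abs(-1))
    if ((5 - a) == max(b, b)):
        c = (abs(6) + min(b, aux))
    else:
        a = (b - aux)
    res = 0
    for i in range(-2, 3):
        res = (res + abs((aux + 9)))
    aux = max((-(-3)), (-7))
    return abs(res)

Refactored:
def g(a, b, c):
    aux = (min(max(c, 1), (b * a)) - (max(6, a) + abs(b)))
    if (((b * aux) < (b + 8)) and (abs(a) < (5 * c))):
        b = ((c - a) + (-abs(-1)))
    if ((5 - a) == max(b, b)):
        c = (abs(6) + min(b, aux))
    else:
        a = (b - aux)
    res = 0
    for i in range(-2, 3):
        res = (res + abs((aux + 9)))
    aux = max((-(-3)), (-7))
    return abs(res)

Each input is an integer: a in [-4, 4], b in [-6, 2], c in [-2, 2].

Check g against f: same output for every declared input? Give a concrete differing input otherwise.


Equivalent — the differences include arithmetic usage differs, yet no declared input distinguishes the two.
Tracing a=-3, b=-5, c=-1: f: aux := -10 | (((b * aux) < (b + 8)) and (abs(a) < (5 * c))): false | ((5 - a) == max(b, b)): false | a := 5 | res := 0 | iter i=-2: | res := 1 | iter i=-1: | res := 2 | iter i=0: | res := 3 | iter i=1: | res := 4 | iter i=2: | res := 5 | aux := 3 | result 5 | g: aux := -10 | (((b * aux) < (b + 8)) and (abs(a) < (5 * c))): false | ((5 - a) == max(b, b)): false | a := 5 | res := 0 | iter i=-2: | res := 1 | iter i=-1: | res := 2 | iter i=0: | res := 3 | iter i=1: | res := 4 | iter i=2: | res := 5 | aux := 3 | result 5 — matching result 5.
An exhaustive pass over the 405 declared inputs shows identical outputs.
verdict: equivalent


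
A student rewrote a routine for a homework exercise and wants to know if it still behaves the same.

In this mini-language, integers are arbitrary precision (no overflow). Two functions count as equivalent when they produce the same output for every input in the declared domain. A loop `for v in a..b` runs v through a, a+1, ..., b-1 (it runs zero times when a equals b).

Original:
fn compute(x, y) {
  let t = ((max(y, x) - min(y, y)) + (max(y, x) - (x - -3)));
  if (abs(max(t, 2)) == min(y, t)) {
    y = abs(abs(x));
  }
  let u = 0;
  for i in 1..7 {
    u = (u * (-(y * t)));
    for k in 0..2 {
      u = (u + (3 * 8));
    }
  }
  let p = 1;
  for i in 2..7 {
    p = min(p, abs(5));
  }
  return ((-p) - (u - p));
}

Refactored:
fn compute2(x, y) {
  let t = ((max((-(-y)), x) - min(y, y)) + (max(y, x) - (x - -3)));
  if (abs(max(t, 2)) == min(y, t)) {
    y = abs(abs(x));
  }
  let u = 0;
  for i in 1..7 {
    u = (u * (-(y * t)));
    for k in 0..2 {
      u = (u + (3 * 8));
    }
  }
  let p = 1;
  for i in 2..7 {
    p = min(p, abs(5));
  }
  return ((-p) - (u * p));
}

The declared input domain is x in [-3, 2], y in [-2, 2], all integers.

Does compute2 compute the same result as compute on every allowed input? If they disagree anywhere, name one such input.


Consider the input x=-3, y=-2.
compute: t=-2, then (abs(max(t, 2)) == min(y, t)) is false, then u=0, then (i=1), then u=0, then (k=0), then u=24, then (k=1), then u=48, then (i=2), then u=-192, then (k=0), then u=-168, then (k=1), then u=-144, then (i=3), then u=576, then (k=0), then u=600, then (k=1), then u=624, then (i=4), then u=-2496, then (k=0), then u=-2472, then (k=1), then u=-2448, then (i=5), then u=9792, then (k=0), then u=9816, then (k=1), then u=9840, then (i=6), then u=-39360, then (k=0), then u=-39336, then (k=1), then u=-39312, then p=1, then (i=2), then p=1, then (i=3), then p=1, then (i=4), then p=1, then (i=5), then p=1, then (i=6), then p=1, then returns 39312
compute2: t=-2, then (abs(max(t, 2)) == min(y, t)) is false, then u=0, then (i=1), then u=0, then (k=0), then u=24, then (k=1), then u=48, then (i=2), then u=-192, then (k=0), then u=-168, then (k=1), then u=-144, then (i=3), then u=576, then (k=0), then u=600, then (k=1), then u=624, then (i=4), then u=-2496, then (k=0), then u=-2472, then (k=1), then u=-2448, then (i=5), then u=9792, then (k=0), then u=9816, then (k=1), then u=9840, then (i=6), then u=-39360, then (k=0), then u=-39336, then (k=1), then u=-39312, then p=1, then (i=2), then p=1, then (i=3), then p=1, then (i=4), then p=1, then (i=5), then p=1, then (i=6), then p=1, then returns 39311
39312 and 39311 differ, so these are not the same function on this domain.
verdict: not equivalent; witness: x=-3, y=-2


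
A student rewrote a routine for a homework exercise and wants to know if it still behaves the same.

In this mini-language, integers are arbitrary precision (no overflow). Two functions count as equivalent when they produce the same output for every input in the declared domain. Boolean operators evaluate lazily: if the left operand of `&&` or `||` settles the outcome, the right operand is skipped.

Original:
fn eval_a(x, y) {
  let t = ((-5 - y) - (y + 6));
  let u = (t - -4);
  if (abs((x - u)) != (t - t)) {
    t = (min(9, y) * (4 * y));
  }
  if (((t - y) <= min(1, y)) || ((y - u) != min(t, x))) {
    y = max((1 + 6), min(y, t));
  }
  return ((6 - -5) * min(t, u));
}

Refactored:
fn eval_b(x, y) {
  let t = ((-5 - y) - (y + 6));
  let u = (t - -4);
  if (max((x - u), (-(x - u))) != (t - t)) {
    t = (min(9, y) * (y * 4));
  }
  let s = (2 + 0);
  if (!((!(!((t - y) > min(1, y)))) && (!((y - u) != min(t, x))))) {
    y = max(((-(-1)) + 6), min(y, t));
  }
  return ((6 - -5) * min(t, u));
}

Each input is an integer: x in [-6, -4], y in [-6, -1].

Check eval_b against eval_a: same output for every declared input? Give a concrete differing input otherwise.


Although arithmetic usage differs, plus comparison usage differs, plus statement counts differ, plus constant usage differs, plus min/max/abs usage differs, plus local variable names differ, plus boolean connective usage differs, 18/18 inputs agree.
verdict: equivalent


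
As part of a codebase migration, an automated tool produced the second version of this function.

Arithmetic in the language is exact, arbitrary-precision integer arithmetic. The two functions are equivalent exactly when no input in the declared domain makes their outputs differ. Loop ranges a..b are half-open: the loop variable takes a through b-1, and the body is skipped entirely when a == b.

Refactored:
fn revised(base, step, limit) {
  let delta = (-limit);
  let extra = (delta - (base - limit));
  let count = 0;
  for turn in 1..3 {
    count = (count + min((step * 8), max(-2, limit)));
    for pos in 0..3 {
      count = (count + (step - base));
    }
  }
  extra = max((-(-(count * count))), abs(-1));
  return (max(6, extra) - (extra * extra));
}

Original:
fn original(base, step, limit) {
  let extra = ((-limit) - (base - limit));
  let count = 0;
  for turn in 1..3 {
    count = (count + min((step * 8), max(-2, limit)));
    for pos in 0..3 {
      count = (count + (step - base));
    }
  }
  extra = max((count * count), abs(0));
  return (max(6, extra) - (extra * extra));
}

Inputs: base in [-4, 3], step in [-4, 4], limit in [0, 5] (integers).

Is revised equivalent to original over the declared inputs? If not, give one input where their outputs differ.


These are not equivalent — on base=0, step=0, limit=0 the outputs split (6 vs 5).
original: extra becomes 0; next count becomes 0; next at turn=1:; next count becomes 0; next at pos=0:; next count becomes 0; next at pos=1:; next count becomes 0; next at pos=2:; next count becomes 0; next at turn=2:; next count becomes 0; next at pos=0:; next count becomes 0; next at pos=1:; next count becomes 0; next at pos=2:; next count becomes 0; next extra becomes 0; next final value 6
revised: delta becomes 0; next extra becomes 0; next count becomes 0; next at turn=1:; next count becomes 0; next at pos=0:; next count becomes 0; next at pos=1:; next count becomes 0; next at pos=2:; next count becomes 0; next at turn=2:; next count becomes 0; next at pos=0:; next count becomes 0; next at pos=1:; next count becomes 0; next at pos=2:; next count becomes 0; next extra becomes 1; next final value 5
verdict: not equivalent; witness: base=0, step=0, limit=0


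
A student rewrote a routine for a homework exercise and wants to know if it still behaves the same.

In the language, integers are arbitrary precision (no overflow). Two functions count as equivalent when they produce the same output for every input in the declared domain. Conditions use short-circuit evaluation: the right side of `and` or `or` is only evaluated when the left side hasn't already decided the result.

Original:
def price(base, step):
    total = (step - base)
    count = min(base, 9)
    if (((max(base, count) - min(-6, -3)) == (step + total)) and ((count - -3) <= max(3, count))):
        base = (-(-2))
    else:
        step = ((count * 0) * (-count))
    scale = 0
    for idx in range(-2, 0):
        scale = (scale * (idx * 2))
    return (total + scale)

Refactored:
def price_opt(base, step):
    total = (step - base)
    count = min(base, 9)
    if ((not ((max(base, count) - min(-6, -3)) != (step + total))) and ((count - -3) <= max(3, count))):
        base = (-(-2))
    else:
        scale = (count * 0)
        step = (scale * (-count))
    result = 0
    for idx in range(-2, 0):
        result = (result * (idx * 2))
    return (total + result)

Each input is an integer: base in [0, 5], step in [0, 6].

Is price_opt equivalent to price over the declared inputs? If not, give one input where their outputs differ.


The two are interchangeable: comparison usage differs; also boolean connective usage differs; also statement counts differ; also local variable names differ, and every declared input agrees.
Spot check at base=3, step=0 — price: total := -3 | count := 3 | (((max(base, count) - min(-6, -3)) == (step + total)) and ((count - -3) <= max(3, count))): false | step := 0 | scale := 0 | iter idx=-2: | scale := 0 | iter idx=-1: | scale := 0 | result -3. price_opt: total := -3 | count := 3 | ((not ((max(base, count) - min(-6, -3)) != (step + total))) and ((count - -3) <= max(3, count))): false | scale := 0 | step := 0 | result := 0 | iter idx=-2: | result := 0 | iter idx=-1: | result := 0 | result -3. Both give -3.
An exhaustive pass over the 42 declared inputs shows identical outputs.
verdict: equivalent


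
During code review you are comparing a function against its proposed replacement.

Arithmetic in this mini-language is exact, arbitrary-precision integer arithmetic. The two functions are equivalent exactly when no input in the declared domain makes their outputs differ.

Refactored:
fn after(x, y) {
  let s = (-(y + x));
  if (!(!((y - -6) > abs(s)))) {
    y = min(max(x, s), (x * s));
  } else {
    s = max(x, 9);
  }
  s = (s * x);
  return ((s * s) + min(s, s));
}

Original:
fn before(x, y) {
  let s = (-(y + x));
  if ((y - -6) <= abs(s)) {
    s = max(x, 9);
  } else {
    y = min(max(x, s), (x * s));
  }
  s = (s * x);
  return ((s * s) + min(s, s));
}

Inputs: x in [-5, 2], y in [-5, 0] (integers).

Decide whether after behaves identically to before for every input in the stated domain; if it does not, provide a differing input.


This is a faithful refactor — boolean connective usage differs, plus comparison usage differs, but the computed results match everywhere.
Tracing x=0, y=-3: before: s = 3; ((y - -6) <= abs(s)) -> true; s = 9; s = 0; return 0 | after: s = 3; (!(!((y - -6) > abs(s)))) -> false; s = 9; s = 0; return 0 — matching result 0.
An exhaustive pass over the 48 declared inputs shows identical outputs.
verdict: equivalent


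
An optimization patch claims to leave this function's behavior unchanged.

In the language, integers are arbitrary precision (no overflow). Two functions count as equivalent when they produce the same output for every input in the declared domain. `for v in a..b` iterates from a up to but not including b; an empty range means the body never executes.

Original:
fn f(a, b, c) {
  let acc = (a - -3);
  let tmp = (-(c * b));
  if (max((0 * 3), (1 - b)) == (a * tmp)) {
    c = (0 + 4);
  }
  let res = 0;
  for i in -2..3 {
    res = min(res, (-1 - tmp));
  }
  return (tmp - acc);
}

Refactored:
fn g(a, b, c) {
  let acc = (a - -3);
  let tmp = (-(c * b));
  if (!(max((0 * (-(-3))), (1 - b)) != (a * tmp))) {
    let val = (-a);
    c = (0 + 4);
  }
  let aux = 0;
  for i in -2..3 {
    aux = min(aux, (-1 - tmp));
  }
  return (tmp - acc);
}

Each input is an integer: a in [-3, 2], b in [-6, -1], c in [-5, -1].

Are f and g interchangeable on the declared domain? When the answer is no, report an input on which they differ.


Reading the diff, among the changes: boolean connective usage differs; also statement counts differ; also local variable names differ; also comparison usage differs.
As a probe, take a=2, b=-6, c=-2: f runs acc=5, then tmp=-12, then (max((0 * 3), (1 - b)) == (a * tmp)) is false, then res=0, then (i=-2), then res=0, then (i=-1), then res=0, then (i=0), then res=0, then (i=1), then res=0, then (i=2), then res=0, then returns -17; g runs acc=5, then tmp=-12, then (!(max((0 * (-(-3))), (1 - b)) != (a * tmp))) is false, then aux=0, then (i=-2), then aux=0, then (i=-1), then aux=0, then (i=0), then aux=0, then (i=1), then aux=0, then (i=2), then aux=0, then returns -17; both end at -17.
An exhaustive pass over the 180 declared inputs shows identical outputs.
verdict: equivalent


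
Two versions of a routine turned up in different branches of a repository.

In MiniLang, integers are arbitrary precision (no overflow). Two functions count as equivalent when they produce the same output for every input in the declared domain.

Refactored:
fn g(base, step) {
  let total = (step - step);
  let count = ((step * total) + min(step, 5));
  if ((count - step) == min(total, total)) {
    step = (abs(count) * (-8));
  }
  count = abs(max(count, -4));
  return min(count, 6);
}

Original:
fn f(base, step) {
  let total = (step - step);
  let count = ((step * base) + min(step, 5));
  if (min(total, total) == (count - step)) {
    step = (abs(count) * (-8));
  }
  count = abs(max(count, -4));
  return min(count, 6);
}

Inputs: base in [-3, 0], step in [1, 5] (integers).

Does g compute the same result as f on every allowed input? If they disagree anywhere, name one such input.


base=-3, step=1 yields 2 from f but 1 from g.
verdict: not equivalent; witness: base=-3, step=1


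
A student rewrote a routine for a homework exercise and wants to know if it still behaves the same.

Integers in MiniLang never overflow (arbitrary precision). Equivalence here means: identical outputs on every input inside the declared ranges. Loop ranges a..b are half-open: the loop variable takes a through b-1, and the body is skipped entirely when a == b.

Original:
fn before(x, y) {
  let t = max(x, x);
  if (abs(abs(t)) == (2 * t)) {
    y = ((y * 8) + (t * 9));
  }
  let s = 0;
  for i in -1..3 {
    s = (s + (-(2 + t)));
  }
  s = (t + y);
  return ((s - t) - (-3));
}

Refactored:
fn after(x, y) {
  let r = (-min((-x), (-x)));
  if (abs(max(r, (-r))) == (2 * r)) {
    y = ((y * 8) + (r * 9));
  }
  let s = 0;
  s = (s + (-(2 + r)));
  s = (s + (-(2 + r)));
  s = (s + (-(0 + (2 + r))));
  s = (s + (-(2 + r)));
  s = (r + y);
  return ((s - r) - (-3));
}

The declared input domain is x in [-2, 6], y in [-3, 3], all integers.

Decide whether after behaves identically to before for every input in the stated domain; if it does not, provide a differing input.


Side by side, the visible changes include: local variable names differ, and loop structure differs, and arithmetic usage differs, and statement counts differ, and constant usage differs, and min/max/abs usage differs.
As a probe, take x=0, y=3: before runs t=0, then (abs(abs(t)) == (2 * t)) is true, then y=24, then s=0, then (i=-1), then s=-2, then (i=0), then s=-4, then (i=1), then s=-6, then (i=2), then s=-8, then s=24, then returns 27; after runs r=0, then (abs(max(r, (-r))) == (2 * r)) is true, then y=24, then s=0, then s=-2, then s=-4, then s=-6, then s=-8, then s=24, then returns 27; both end at 27.
An exhaustive pass over the 63 declared inputs shows identical outputs.
verdict: equivalent


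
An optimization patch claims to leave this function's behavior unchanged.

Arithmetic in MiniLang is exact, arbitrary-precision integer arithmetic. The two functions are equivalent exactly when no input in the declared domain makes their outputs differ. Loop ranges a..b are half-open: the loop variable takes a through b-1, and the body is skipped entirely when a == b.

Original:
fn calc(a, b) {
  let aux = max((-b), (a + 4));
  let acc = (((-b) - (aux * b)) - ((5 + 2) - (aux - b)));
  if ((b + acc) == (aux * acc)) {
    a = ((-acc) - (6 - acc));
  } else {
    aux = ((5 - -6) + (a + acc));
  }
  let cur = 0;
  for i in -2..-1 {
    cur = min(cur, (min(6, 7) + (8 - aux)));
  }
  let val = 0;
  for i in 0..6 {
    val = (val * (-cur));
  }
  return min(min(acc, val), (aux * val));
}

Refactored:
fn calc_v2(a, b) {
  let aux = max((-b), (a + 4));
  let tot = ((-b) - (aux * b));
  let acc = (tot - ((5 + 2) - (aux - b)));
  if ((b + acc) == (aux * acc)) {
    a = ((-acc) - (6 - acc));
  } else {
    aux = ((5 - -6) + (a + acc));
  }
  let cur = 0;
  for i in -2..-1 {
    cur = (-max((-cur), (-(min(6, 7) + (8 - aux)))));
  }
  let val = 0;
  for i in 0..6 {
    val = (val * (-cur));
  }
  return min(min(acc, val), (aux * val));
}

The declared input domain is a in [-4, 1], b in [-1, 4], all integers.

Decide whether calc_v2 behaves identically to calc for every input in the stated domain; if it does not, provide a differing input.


Equivalent — the differences include min/max/abs usage differs; and statement counts differ; and local variable names differ, yet no declared input distinguishes the two.
One worked example (a=0, b=1) — calc: aux = 4; acc = -9; ((b + acc) == (aux * acc)) -> false; aux = 2; cur = 0; [i=-2]; cur = 0; val = 0; [i=0]; val = 0; [i=1]; val = 0; [i=2]; val = 0; [i=3]; val = 0; [i=4]; val = 0; [i=5]; val = 0; return -9; calc_v2: aux = 4; tot = -5; acc = -9; ((b + acc) == (aux * acc)) -> false; aux = 2; cur = 0; [i=-2]; cur = 0; val = 0; [i=0]; val = 0; [i=1]; val = 0; [i=2]; val = 0; [i=3]; val = 0; [i=4]; val = 0; [i=5]; val = 0; return -9; agreement on -9.
Every one of the 36 inputs gives matching results.
verdict: equivalent


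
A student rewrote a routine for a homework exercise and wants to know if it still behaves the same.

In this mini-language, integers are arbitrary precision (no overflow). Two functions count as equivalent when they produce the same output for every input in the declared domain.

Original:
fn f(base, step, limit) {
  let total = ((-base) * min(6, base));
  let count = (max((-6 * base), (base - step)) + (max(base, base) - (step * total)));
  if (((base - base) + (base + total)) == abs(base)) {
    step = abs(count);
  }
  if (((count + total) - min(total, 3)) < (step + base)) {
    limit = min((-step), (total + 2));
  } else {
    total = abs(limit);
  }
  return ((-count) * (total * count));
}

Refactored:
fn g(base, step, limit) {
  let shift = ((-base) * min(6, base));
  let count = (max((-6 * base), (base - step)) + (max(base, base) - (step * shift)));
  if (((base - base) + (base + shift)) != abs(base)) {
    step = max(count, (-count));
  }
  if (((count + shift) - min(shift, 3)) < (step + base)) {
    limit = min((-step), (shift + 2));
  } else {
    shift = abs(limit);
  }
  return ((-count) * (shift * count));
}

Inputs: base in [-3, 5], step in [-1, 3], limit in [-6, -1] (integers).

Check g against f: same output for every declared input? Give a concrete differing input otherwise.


There is a counterexample at base=1, step=-1, limit=-6: -24 on one side, 4 on the other.
f: total=-1, then count=2, then (((base - base) + (base + total)) == abs(base)) is false, then (((count + total) - min(total, 3)) < (step + base)) is false, then total=6, then returns -24
g: shift=-1, then count=2, then (((base - base) + (base + shift)) != abs(base)) is true, then step=2, then (((count + shift) - min(shift, 3)) < (step + base)) is true, then limit=-2, then returns 4
verdict: not equivalent; witness: base=1, step=-1, limit=-6


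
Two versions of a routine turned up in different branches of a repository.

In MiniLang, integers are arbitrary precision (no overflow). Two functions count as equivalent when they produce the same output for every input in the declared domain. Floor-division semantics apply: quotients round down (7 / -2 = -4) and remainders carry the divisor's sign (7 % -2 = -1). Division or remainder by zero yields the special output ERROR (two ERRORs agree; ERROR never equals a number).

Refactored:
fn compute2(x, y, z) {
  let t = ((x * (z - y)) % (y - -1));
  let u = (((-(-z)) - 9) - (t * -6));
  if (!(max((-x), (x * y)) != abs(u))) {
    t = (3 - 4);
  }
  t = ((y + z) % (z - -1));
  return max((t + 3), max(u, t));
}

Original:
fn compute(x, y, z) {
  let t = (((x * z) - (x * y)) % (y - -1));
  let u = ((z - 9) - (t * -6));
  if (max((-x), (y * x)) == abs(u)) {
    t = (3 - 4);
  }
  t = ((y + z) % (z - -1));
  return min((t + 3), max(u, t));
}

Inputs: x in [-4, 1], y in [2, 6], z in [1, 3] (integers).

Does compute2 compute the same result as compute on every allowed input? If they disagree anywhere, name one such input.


Not equivalent: x=-4, y=2, z=1 separates them (1 vs 4).
compute: t = 1; u = -2; (max((-x), (y * x)) == abs(u)) -> false; t = 1; return 1
compute2: t = 1; u = -2; (!(max((-x), (x * y)) != abs(u))) -> false; t = 1; return 4
verdict: not equivalent; witness: x=-4, y=2, z=1


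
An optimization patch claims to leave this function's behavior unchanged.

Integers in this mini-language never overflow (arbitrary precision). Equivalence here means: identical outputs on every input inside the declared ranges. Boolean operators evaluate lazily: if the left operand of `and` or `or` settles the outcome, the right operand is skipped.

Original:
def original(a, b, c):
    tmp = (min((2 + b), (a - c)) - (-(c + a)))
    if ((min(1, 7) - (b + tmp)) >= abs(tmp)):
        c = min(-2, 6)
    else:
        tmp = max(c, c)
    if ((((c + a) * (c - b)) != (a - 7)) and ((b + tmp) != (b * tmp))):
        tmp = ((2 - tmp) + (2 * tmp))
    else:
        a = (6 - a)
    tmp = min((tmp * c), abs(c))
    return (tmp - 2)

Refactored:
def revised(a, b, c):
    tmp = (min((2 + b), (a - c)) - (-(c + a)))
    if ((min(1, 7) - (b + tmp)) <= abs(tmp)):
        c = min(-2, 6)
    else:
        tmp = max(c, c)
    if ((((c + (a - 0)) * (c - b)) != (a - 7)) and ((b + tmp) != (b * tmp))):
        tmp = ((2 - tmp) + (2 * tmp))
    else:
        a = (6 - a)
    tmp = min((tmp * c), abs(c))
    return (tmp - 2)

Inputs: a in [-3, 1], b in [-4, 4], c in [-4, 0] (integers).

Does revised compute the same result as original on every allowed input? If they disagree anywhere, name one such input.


Not equivalent: a=-3, b=-4, c=-4 separates them (0 vs 2).
original: tmp = -9; ((min(1, 7) - (b + tmp)) >= abs(tmp)) -> true; c = -2; ((((c + a) * (c - b)) != (a - 7)) and ((b + tmp) != (b * tmp))) -> false; a = 9; tmp = 2; return 0
revised: tmp = -9; ((min(1, 7) - (b + tmp)) <= abs(tmp)) -> false; tmp = -4; ((((c + (a - 0)) * (c - b)) != (a - 7)) and ((b + tmp) != (b * tmp))) -> true; tmp = -2; tmp = 4; return 2
verdict: not equivalent; witness: a=-3, b=-4, c=-4


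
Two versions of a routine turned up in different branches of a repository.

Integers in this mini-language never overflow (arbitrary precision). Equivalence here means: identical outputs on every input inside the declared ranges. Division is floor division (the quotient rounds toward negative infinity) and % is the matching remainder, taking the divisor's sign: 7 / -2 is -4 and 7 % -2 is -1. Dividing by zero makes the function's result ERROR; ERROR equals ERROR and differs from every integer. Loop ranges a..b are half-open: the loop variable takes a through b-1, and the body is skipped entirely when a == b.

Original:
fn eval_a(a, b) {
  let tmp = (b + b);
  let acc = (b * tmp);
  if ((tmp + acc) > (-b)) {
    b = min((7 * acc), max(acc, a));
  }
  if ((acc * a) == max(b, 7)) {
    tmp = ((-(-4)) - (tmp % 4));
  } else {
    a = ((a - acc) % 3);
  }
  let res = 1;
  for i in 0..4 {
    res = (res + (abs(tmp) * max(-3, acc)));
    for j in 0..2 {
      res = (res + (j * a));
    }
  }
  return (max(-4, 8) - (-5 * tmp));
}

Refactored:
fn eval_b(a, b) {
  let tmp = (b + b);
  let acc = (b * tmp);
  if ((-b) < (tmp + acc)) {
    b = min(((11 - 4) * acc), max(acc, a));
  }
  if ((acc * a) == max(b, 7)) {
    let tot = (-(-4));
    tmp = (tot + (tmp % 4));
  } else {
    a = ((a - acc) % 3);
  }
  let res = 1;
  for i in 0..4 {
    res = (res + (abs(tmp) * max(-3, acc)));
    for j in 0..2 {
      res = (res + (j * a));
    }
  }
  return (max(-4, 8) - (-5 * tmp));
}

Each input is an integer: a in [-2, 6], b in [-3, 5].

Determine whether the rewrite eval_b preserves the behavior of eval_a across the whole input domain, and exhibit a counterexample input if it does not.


Take a=1, b=-3.
eval_a: tmp=-6, then acc=18, then ((tmp + acc) > (-b)) is true, then b=18, then ((acc * a) == max(b, 7)) is true, then tmp=2, then res=1, then (i=0), then res=37, then (j=0), then res=37, then (j=1), then res=38, then (i=1), then res=74, then (j=0), then res=74, then (j=1), then res=75, then (i=2), then res=111, then (j=0), then res=111, then (j=1), then res=112, then (i=3), then res=148, then (j=0), then res=148, then (j=1), then res=149, then returns 18
eval_b: tmp=-6, then acc=18, then ((-b) < (tmp + acc)) is true, then b=18, then ((acc * a) == max(b, 7)) is true, then tot=4, then tmp=6, then res=1, then (i=0), then res=109, then (j=0), then res=109, then (j=1), then res=110, then (i=1), then res=218, then (j=0), then res=218, then (j=1), then res=219, then (i=2), then res=327, then (j=0), then res=327, then (j=1), then res=328, then (i=3), then res=436, then (j=0), then res=436, then (j=1), then res=437, then returns 38
18 against 38: the behavior changed.
verdict: not equivalent; witness: a=1, b=-3


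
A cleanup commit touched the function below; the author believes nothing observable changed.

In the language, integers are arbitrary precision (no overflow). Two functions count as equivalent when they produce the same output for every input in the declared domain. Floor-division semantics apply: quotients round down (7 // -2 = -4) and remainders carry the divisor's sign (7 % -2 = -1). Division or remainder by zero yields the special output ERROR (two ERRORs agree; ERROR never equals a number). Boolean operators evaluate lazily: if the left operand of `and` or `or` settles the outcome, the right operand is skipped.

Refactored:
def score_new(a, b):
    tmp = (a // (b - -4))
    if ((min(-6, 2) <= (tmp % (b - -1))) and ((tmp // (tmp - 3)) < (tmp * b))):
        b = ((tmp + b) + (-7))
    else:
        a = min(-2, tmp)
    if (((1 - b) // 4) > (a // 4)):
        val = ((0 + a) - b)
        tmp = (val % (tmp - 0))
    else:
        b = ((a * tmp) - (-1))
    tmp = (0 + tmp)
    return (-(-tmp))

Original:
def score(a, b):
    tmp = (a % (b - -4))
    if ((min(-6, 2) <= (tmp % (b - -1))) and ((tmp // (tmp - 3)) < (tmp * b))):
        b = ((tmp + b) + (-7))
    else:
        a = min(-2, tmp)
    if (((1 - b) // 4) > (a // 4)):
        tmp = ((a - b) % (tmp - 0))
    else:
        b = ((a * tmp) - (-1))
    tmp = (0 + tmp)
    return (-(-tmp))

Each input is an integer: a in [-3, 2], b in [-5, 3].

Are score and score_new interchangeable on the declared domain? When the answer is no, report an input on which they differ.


Not equivalent: a=-3, b=-3 separates them (ERROR vs -2).
score: tmp=0, then ((min(-6, 2) <= (tmp % (b - -1))) and ((tmp // (tmp - 3)) < (tmp * b))) is false, then a=-2, then (((1 - b) // 4) > (a // 4)) is true, then a zero divisor aborts: ERROR
score_new: tmp=-3, then ((min(-6, 2) <= (tmp % (b - -1))) and ((tmp // (tmp - 3)) < (tmp * b))) is true, then b=-13, then (((1 - b) // 4) > (a // 4)) is true, then val=10, then tmp=-2, then tmp=-2, then returns -2
verdict: not equivalent; witness: a=-3, b=-3


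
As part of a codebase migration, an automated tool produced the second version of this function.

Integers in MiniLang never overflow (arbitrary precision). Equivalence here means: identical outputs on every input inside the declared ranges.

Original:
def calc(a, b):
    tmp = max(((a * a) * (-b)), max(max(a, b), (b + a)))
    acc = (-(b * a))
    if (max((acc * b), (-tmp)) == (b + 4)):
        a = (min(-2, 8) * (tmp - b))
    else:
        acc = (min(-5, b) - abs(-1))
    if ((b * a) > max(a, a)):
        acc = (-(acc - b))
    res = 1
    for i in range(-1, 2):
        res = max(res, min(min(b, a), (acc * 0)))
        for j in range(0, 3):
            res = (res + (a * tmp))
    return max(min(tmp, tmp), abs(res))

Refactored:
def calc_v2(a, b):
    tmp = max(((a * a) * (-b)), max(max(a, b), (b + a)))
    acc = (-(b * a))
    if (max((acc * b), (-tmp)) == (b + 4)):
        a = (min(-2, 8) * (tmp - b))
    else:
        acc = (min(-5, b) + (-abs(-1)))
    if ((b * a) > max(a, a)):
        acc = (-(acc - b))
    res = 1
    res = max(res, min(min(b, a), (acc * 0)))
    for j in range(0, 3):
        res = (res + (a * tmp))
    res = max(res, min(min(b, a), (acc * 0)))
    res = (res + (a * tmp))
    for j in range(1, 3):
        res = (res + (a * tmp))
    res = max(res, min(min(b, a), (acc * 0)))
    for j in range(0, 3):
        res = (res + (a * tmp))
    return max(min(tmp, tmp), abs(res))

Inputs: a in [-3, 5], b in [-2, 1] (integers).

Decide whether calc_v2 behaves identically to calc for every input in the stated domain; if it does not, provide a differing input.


Equivalent — the differences include min/max/abs usage differs, loop structure differs, constant usage differs, local variable names differ, arithmetic usage differs, statement counts differ, yet no declared input distinguishes the two.
As a probe, take a=2, b=-1: calc runs tmp becomes 4; next acc becomes 2; next (max((acc * b), (-tmp)) == (b + 4)) evaluates to false; next acc becomes -6; next ((b * a) > max(a, a)) evaluates to false; next res becomes 1; next at i=-1:; next res becomes 1; next at j=0:; next res becomes 9; next at j=1:; next res becomes 17; next at j=2:; next res becomes 25; next at i=0:; next res becomes 25; next at j=0:; next res becomes 33; next at j=1:; next res becomes 41; next at j=2:; next res becomes 49; next at i=1:; next res becomes 49; next at j=0:; next res becomes 57; next at j=1:; next res becomes 65; next at j=2:; next res becomes 73; next final value 73; calc_v2 runs tmp becomes 4; next acc becomes 2; next (max((acc * b), (-tmp)) == (b + 4)) evaluates to false; next acc becomes -6; next ((b * a) > max(a, a)) evaluates to false; next res becomes 1; next res becomes 1; next at j=0:; next res becomes 9; next at j=1:; next res becomes 17; next at j=2:; next res becomes 25; next res becomes 25; next res becomes 33; next at j=1:; next res becomes 41; next at j=2:; next res becomes 49; next res becomes 49; next at j=0:; next res becomes 57; next at j=1:; next res becomes 65; next at j=2:; next res becomes 73; next final value 73; both end at 73.
Checked all 36 inputs in the declared domain: the outputs agree on every one.
verdict: equivalent
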